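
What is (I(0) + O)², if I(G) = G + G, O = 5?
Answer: 25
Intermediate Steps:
I(G) = 2*G
(I(0) + O)² = (2*0 + 5)² = (0 + 5)² = 5² = 25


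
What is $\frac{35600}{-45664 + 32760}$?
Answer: $- \frac{4450}{1613} \approx -2.7588$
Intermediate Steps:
$\frac{35600}{-45664 + 32760} = \frac{35600}{-12904} = 35600 \left(- \frac{1}{12904}\right) = - \frac{4450}{1613}$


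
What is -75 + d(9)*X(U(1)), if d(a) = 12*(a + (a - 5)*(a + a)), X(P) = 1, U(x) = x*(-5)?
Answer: 897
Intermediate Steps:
U(x) = -5*x
d(a) = 12*a + 24*a*(-5 + a) (d(a) = 12*(a + (-5 + a)*(2*a)) = 12*(a + 2*a*(-5 + a)) = 12*a + 24*a*(-5 + a))
-75 + d(9)*X(U(1)) = -75 + (12*9*(-9 + 2*9))*1 = -75 + (12*9*(-9 + 18))*1 = -75 + (12*9*9)*1 = -75 + 972*1 = -75 + 972 = 897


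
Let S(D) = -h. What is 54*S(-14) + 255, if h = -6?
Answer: 579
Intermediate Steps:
S(D) = 6 (S(D) = -1*(-6) = 6)
54*S(-14) + 255 = 54*6 + 255 = 324 + 255 = 579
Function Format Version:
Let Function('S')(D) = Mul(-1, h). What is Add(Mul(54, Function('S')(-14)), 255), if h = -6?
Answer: 579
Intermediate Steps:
Function('S')(D) = 6 (Function('S')(D) = Mul(-1, -6) = 6)
Add(Mul(54, Function('S')(-14)), 255) = Add(Mul(54, 6), 255) = Add(324, 255) = 579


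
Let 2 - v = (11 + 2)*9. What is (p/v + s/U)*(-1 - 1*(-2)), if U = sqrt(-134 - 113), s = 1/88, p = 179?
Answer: -179/115 - I*sqrt(247)/21736 ≈ -1.5565 - 0.00072305*I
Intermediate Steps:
v = -115 (v = 2 - (11 + 2)*9 = 2 - 13*9 = 2 - 1*117 = 2 - 117 = -115)
s = 1/88 ≈ 0.011364
U = I*sqrt(247) (U = sqrt(-247) = I*sqrt(247) ≈ 15.716*I)
(p/v + s/U)*(-1 - 1*(-2)) = (179/(-115) + 1/(88*((I*sqrt(247)))))*(-1 - 1*(-2)) = (179*(-1/115) + (-I*sqrt(247)/247)/88)*(-1 + 2) = (-179/115 - I*sqrt(247)/21736)*1 = -179/115 - I*sqrt(247)/21736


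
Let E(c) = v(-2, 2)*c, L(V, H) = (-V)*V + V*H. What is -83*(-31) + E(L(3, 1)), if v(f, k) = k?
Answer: 2561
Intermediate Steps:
L(V, H) = -V**2 + H*V
E(c) = 2*c
-83*(-31) + E(L(3, 1)) = -83*(-31) + 2*(3*(1 - 1*3)) = 2573 + 2*(3*(1 - 3)) = 2573 + 2*(3*(-2)) = 2573 + 2*(-6) = 2573 - 12 = 2561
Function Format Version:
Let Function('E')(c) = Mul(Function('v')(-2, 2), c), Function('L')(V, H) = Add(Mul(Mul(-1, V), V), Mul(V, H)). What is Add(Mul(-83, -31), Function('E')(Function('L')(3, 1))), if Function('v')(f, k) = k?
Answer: 2561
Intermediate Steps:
Function('L')(V, H) = Add(Mul(-1, Pow(V, 2)), Mul(H, V))
Function('E')(c) = Mul(2, c)
Add(Mul(-83, -31), Function('E')(Function('L')(3, 1))) = Add(Mul(-83, -31), Mul(2, Mul(3, Add(1, Mul(-1, 3))))) = Add(2573, Mul(2, Mul(3, Add(1, -3)))) = Add(2573, Mul(2, Mul(3, -2))) = Add(2573, Mul(2, -6)) = Add(2573, -12) = 2561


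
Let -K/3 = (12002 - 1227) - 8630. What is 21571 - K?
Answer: 28006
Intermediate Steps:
K = -6435 (K = -3*((12002 - 1227) - 8630) = -3*(10775 - 8630) = -3*2145 = -6435)
21571 - K = 21571 - 1*(-6435) = 21571 + 6435 = 28006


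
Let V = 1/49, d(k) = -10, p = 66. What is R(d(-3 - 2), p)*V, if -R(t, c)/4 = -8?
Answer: 32/49 ≈ 0.65306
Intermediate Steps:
V = 1/49 ≈ 0.020408
R(t, c) = 32 (R(t, c) = -4*(-8) = 32)
R(d(-3 - 2), p)*V = 32*(1/49) = 32/49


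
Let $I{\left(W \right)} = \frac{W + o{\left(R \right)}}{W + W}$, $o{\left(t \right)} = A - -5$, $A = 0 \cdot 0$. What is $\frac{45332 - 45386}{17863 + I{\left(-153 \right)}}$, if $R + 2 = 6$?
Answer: $- \frac{8262}{2733113} \approx -0.0030229$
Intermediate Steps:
$R = 4$ ($R = -2 + 6 = 4$)
$A = 0$
$o{\left(t \right)} = 5$ ($o{\left(t \right)} = 0 - -5 = 0 + 5 = 5$)
$I{\left(W \right)} = \frac{5 + W}{2 W}$ ($I{\left(W \right)} = \frac{W + 5}{W + W} = \frac{5 + W}{2 W}$)
$\frac{45332 - 45386}{17863 + I{\left(-153 \right)}} = \frac{45332 - 45386}{17863 + \frac{5 - 153}{2 \left(-153\right)}} = - \frac{54}{17863 + \frac{1}{2} \left(- \frac{1}{153}\right) \left(-148\right)} = - \frac{54}{17863 + \frac{74}{153}} = - \frac{54}{\frac{2733113}{153}} = \left(-54\right) \frac{153}{2733113} = - \frac{8262}{2733113}$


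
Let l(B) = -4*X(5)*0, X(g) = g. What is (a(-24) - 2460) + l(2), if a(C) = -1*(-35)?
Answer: -2425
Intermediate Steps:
l(B) = 0 (l(B) = -4*5*0 = -20*0 = 0)
a(C) = 35
(a(-24) - 2460) + l(2) = (35 - 2460) + 0 = -2425 + 0 = -2425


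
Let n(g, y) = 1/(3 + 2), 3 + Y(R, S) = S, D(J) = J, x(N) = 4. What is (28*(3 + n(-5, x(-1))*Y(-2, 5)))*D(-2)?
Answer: -952/5 ≈ -190.40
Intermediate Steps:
Y(R, S) = -3 + S
n(g, y) = ⅕ (n(g, y) = 1/5 = ⅕)
(28*(3 + n(-5, x(-1))*Y(-2, 5)))*D(-2) = (28*(3 + (-3 + 5)/5))*(-2) = (28*(3 + (⅕)*2))*(-2) = (28*(3 + ⅖))*(-2) = (28*(17/5))*(-2) = (476/5)*(-2) = -952/5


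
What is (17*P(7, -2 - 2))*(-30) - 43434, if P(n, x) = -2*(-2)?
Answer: -45474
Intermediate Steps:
P(n, x) = 4
(17*P(7, -2 - 2))*(-30) - 43434 = (17*4)*(-30) - 43434 = 68*(-30) - 43434 = -2040 - 43434 = -45474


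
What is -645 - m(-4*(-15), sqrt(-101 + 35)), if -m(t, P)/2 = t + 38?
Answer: -449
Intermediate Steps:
m(t, P) = -76 - 2*t (m(t, P) = -2*(t + 38) = -2*(38 + t) = -76 - 2*t)
-645 - m(-4*(-15), sqrt(-101 + 35)) = -645 - (-76 - (-8)*(-15)) = -645 - (-76 - 2*60) = -645 - (-76 - 120) = -645 - 1*(-196) = -645 + 196 = -449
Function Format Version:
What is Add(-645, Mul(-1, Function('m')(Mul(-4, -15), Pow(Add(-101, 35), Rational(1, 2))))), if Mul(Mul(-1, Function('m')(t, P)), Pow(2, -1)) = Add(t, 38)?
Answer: -449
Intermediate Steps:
Function('m')(t, P) = Add(-76, Mul(-2, t)) (Function('m')(t, P) = Mul(-2, Add(t, 38)) = Mul(-2, Add(38, t)) = Add(-76, Mul(-2, t)))
Add(-645, Mul(-1, Function('m')(Mul(-4, -15), Pow(Add(-101, 35), Rational(1, 2))))) = Add(-645, Mul(-1, Add(-76, Mul(-2, Mul(-4, -15))))) = Add(-645, Mul(-1, Add(-76, Mul(-2, 60)))) = Add(-645, Mul(-1, Add(-76, -120))) = Add(-645, Mul(-1, -196)) = Add(-645, 196) = -449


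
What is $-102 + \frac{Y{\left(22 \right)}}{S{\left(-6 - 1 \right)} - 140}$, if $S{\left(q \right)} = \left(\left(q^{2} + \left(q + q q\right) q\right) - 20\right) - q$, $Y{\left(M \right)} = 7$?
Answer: $- \frac{40603}{398} \approx -102.02$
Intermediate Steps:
$S{\left(q \right)} = -20 + q^{2} - q + q \left(q + q^{2}\right)$ ($S{\left(q \right)} = \left(\left(q^{2} + \left(q + q^{2}\right) q\right) - 20\right) - q = \left(\left(q^{2} + q \left(q + q^{2}\right)\right) - 20\right) - q = \left(-20 + q^{2} + q \left(q + q^{2}\right)\right) - q = -20 + q^{2} - q + q \left(q + q^{2}\right)$)
$-102 + \frac{Y{\left(22 \right)}}{S{\left(-6 - 1 \right)} - 140} = -102 + \frac{7}{\left(-20 + \left(-6 - 1\right)^{3} - \left(-6 - 1\right) + 2 \left(-6 - 1\right)^{2}\right) - 140} = -102 + \frac{7}{\left(-20 + \left(-7\right)^{3} - -7 + 2 \left(-7\right)^{2}\right) - 140} = -102 + \frac{7}{\left(-20 - 343 + 7 + 2 \cdot 49\right) - 140} = -102 + \frac{7}{\left(-20 - 343 + 7 + 98\right) - 140} = -102 + \frac{7}{-258 - 140} = -102 + \frac{7}{-398} = -102 + 7 \left(- \frac{1}{398}\right) = -102 - \frac{7}{398} = - \frac{40603}{398}$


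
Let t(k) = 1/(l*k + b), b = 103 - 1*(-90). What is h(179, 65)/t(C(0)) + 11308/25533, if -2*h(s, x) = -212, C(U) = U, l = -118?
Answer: 522365422/25533 ≈ 20458.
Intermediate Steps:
b = 193 (b = 103 + 90 = 193)
h(s, x) = 106 (h(s, x) = -½*(-212) = 106)
t(k) = 1/(193 - 118*k) (t(k) = 1/(-118*k + 193) = 1/(193 - 118*k))
h(179, 65)/t(C(0)) + 11308/25533 = 106/(1/(193 - 118*0)) + 11308/25533 = 106/(1/(193 + 0)) + 11308*(1/25533) = 106/(1/193) + 11308/25533 = 106*193 + 11308/25533 = 20458 + 11308/25533 = 522365422/25533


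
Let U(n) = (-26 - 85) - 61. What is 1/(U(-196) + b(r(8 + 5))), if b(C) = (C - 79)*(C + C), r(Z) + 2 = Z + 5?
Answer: -1/2188 ≈ -0.00045704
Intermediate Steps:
U(n) = -172 (U(n) = -111 - 61 = -172)
r(Z) = 3 + Z (r(Z) = -2 + (Z + 5) = -2 + (5 + Z) = 3 + Z)
b(C) = 2*C*(-79 + C) (b(C) = (-79 + C)*(2*C) = 2*C*(-79 + C))
1/(U(-196) + b(r(8 + 5))) = 1/(-172 + 2*(3 + (8 + 5))*(-79 + (3 + (8 + 5)))) = 1/(-172 + 2*(3 + 13)*(-79 + (3 + 13))) = 1/(-172 + 2*16*(-79 + 16)) = 1/(-172 + 2*16*(-63)) = 1/(-172 - 2016) = 1/(-2188) = -1/2188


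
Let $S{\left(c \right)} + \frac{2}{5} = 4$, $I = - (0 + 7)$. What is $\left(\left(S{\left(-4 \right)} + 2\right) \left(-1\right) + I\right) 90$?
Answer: $-1134$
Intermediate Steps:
$I = -7$ ($I = \left(-1\right) 7 = -7$)
$S{\left(c \right)} = \frac{18}{5}$ ($S{\left(c \right)} = - \frac{2}{5} + 4 = \frac{18}{5}$)
$\left(\left(S{\left(-4 \right)} + 2\right) \left(-1\right) + I\right) 90 = \left(\left(\frac{18}{5} + 2\right) \left(-1\right) - 7\right) 90 = \left(\frac{28}{5} \left(-1\right) - 7\right) 90 = \left(- \frac{28}{5} - 7\right) 90 = \left(- \frac{63}{5}\right) 90 = -1134$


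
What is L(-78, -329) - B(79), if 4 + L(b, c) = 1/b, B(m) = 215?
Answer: -17083/78 ≈ -219.01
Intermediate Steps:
L(b, c) = -4 + 1/b
L(-78, -329) - B(79) = (-4 + 1/(-78)) - 1*215 = (-4 - 1/78) - 215 = -313/78 - 215 = -17083/78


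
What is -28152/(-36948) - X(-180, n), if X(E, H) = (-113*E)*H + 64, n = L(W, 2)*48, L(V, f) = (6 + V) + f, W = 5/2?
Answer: -31564132150/3079 ≈ -1.0251e+7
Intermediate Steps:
W = 5/2 (W = 5*(1/2) = 5/2 ≈ 2.5000)
L(V, f) = 6 + V + f
n = 504 (n = (6 + 5/2 + 2)*48 = (21/2)*48 = 504)
X(E, H) = 64 - 113*E*H (X(E, H) = -113*E*H + 64 = 64 - 113*E*H)
-28152/(-36948) - X(-180, n) = -28152/(-36948) - (64 - 113*(-180)*504) = -28152*(-1/36948) - (64 + 10251360) = 2346/3079 - 1*10251424 = 2346/3079 - 10251424 = -31564132150/3079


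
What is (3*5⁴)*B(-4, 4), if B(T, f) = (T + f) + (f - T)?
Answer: 15000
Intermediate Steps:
B(T, f) = 2*f
(3*5⁴)*B(-4, 4) = (3*5⁴)*(2*4) = (3*625)*8 = 1875*8 = 15000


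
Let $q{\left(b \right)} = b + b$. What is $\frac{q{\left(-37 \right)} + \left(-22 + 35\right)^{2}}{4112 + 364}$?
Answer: $\frac{95}{4476} \approx 0.021224$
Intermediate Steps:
$q{\left(b \right)} = 2 b$
$\frac{q{\left(-37 \right)} + \left(-22 + 35\right)^{2}}{4112 + 364} = \frac{2 \left(-37\right) + \left(-22 + 35\right)^{2}}{4112 + 364} = \frac{-74 + 13^{2}}{4476} = \left(-74 + 169\right) \frac{1}{4476} = 95 \cdot \frac{1}{4476} = \frac{95}{4476}$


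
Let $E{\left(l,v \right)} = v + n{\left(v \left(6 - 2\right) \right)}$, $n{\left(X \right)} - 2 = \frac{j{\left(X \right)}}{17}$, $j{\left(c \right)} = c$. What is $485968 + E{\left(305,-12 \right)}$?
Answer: $\frac{8261238}{17} \approx 4.8596 \cdot 10^{5}$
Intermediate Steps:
$n{\left(X \right)} = 2 + \frac{X}{17}$
$E{\left(l,v \right)} = 2 + \frac{21 v}{17}$ ($E{\left(l,v \right)} = v + \left(2 + \frac{v \left(6 - 2\right)}{17}\right) = v + \left(2 + \frac{v 4}{17}\right) = v + \left(2 + \frac{4 v}{17}\right) = 2 + \frac{21 v}{17}$)
$485968 + E{\left(305,-12 \right)} = 485968 + \left(2 + \frac{21}{17} \left(-12\right)\right) = 485968 + \left(2 - \frac{252}{17}\right) = 485968 - \frac{218}{17} = \frac{8261238}{17}$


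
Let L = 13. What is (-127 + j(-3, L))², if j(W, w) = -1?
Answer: 16384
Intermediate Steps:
(-127 + j(-3, L))² = (-127 - 1)² = (-128)² = 16384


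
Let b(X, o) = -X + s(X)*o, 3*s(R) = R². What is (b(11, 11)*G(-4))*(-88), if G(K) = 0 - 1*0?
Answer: 0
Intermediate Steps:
G(K) = 0 (G(K) = 0 + 0 = 0)
s(R) = R²/3
b(X, o) = -X + o*X²/3 (b(X, o) = -X + (X²/3)*o = -X + o*X²/3)
(b(11, 11)*G(-4))*(-88) = (((⅓)*11*(-3 + 11*11))*0)*(-88) = (((⅓)*11*(-3 + 121))*0)*(-88) = (((⅓)*11*118)*0)*(-88) = ((1298/3)*0)*(-88) = 0*(-88) = 0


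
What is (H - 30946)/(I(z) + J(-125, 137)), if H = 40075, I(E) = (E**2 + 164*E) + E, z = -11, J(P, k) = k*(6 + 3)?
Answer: -9129/461 ≈ -19.803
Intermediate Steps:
J(P, k) = 9*k (J(P, k) = k*9 = 9*k)
I(E) = E**2 + 165*E
(H - 30946)/(I(z) + J(-125, 137)) = (40075 - 30946)/(-11*(165 - 11) + 9*137) = 9129/(-11*154 + 1233) = 9129/(-1694 + 1233) = 9129/(-461) = 9129*(-1/461) = -9129/461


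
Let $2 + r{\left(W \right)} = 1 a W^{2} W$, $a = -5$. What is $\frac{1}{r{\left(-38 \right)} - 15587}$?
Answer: $\frac{1}{258771} \approx 3.8644 \cdot 10^{-6}$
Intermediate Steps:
$r{\left(W \right)} = -2 - 5 W^{3}$ ($r{\left(W \right)} = -2 + 1 \left(- 5 W^{2}\right) W = -2 + - 5 W^{2} W = -2 - 5 W^{3}$)
$\frac{1}{r{\left(-38 \right)} - 15587} = \frac{1}{\left(-2 - 5 \left(-38\right)^{3}\right) - 15587} = \frac{1}{\left(-2 - -274360\right) - 15587} = \frac{1}{\left(-2 + 274360\right) - 15587} = \frac{1}{274358 - 15587} = \frac{1}{258771}$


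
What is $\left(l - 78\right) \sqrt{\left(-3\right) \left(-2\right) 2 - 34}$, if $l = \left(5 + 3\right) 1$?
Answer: $- 70 i \sqrt{22} \approx - 328.33 i$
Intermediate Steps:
$l = 8$ ($l = 8 \cdot 1 = 8$)
$\left(l - 78\right) \sqrt{\left(-3\right) \left(-2\right) 2 - 34} = \left(8 - 78\right) \sqrt{\left(-3\right) \left(-2\right) 2 - 34} = - 70 \sqrt{6 \cdot 2 - 34} = - 70 \sqrt{12 - 34} = - 70 \sqrt{-22} = - 70 i \sqrt{22}$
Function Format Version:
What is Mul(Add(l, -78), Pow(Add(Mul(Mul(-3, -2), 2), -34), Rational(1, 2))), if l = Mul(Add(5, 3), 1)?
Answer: Mul(-70, I, Pow(22, Rational(1, 2))) ≈ Mul(-328.33, I)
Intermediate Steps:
l = 8 (l = Mul(8, 1) = 8)
Mul(Add(l, -78), Pow(Add(Mul(Mul(-3, -2), 2), -34), Rational(1, 2))) = Mul(Add(8, -78), Pow(Add(Mul(Mul(-3, -2), 2), -34), Rational(1, 2))) = Mul(-70, Pow(Add(Mul(6, 2), -34), Rational(1, 2))) = Mul(-70, Pow(Add(12, -34), Rational(1, 2))) = Mul(-70, Pow(-22, Rational(1, 2))) = Mul(-70, Mul(I, Pow(22, Rational(1, 2)))) = Mul(-70, I, Pow(22, Rational(1, 2)))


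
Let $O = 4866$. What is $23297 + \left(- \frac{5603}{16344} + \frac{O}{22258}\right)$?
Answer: $\frac{4237524092837}{181892376} \approx 23297.0$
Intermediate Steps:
$23297 + \left(- \frac{5603}{16344} + \frac{O}{22258}\right) = 23297 + \left(- \frac{5603}{16344} + \frac{4866}{22258}\right) = 23297 + \left(\left(-5603\right) \frac{1}{16344} + 4866 \cdot \frac{1}{22258}\right) = 23297 + \left(- \frac{5603}{16344} + \frac{2433}{11129}\right) = 23297 - \frac{22590835}{181892376} = \frac{4237524092837}{181892376}$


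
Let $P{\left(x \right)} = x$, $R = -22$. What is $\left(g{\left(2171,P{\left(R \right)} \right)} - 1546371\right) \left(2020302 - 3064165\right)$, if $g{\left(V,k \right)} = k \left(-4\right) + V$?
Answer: $1611841384656$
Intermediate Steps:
$g{\left(V,k \right)} = V - 4 k$ ($g{\left(V,k \right)} = - 4 k + V = V - 4 k$)
$\left(g{\left(2171,P{\left(R \right)} \right)} - 1546371\right) \left(2020302 - 3064165\right) = \left(\left(2171 - -88\right) - 1546371\right) \left(2020302 - 3064165\right) = \left(\left(2171 + 88\right) - 1546371\right) \left(-1043863\right) = \left(2259 - 1546371\right) \left(-1043863\right) = \left(-1544112\right) \left(-1043863\right) = 1611841384656$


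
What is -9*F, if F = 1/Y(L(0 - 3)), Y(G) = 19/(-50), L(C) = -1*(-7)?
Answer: 450/19 ≈ 23.684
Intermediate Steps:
L(C) = 7
Y(G) = -19/50 (Y(G) = 19*(-1/50) = -19/50)
F = -50/19 (F = 1/(-19/50) = -50/19 ≈ -2.6316)
-9*F = -9*(-50/19) = 450/19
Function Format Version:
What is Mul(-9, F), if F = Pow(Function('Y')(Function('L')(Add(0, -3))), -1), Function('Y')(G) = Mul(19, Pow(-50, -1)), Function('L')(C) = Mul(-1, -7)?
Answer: Rational(450, 19) ≈ 23.684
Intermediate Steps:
Function('L')(C) = 7
Function('Y')(G) = Rational(-19, 50) (Function('Y')(G) = Mul(19, Rational(-1, 50)) = Rational(-19, 50))
F = Rational(-50, 19) (F = Pow(Rational(-19, 50), -1) = Rational(-50, 19) ≈ -2.6316)
Mul(-9, F) = Mul(-9, Rational(-50, 19)) = Rational(450, 19)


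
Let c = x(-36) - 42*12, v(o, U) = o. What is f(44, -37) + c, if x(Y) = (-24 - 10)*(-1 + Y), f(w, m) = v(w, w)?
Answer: 798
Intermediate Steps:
f(w, m) = w
x(Y) = 34 - 34*Y (x(Y) = -34*(-1 + Y) = 34 - 34*Y)
c = 754 (c = (34 - 34*(-36)) - 42*12 = (34 + 1224) - 1*504 = 1258 - 504 = 754)
f(44, -37) + c = 44 + 754 = 798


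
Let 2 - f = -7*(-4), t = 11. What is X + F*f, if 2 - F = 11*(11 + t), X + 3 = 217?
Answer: 6454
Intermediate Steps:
X = 214 (X = -3 + 217 = 214)
F = -240 (F = 2 - 11*(11 + 11) = 2 - 11*22 = 2 - 1*242 = 2 - 242 = -240)
f = -26 (f = 2 - (-7)*(-4) = 2 - 1*28 = 2 - 28 = -26)
X + F*f = 214 - 240*(-26) = 214 + 6240 = 6454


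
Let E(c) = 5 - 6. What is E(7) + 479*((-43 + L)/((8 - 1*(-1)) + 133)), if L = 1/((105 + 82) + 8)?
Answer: -2021813/13845 ≈ -146.03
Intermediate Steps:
E(c) = -1
L = 1/195 (L = 1/(187 + 8) = 1/195 ≈ 0.0051282)
E(7) + 479*((-43 + L)/((8 - 1*(-1)) + 133)) = -1 + 479*((-43 + 1/195)/((8 - 1*(-1)) + 133)) = -1 + 479*(-8384/(195*((8 + 1) + 133))) = -1 + 479*(-8384/(195*(9 + 133))) = -1 + 479*(-8384/195/142) = -1 + 479*(-8384/195*1/142) = -1 + 479*(-4192/13845) = -1 - 2007968/13845 = -2021813/13845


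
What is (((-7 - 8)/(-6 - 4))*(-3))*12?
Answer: -54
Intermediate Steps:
(((-7 - 8)/(-6 - 4))*(-3))*12 = (-15/(-10)*(-3))*12 = (-15*(-⅒)*(-3))*12 = ((3/2)*(-3))*12 = -9/2*12 = -54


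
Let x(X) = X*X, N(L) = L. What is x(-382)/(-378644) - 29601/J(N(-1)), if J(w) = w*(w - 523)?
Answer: -2821176305/49602364 ≈ -56.876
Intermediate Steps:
x(X) = X**2
J(w) = w*(-523 + w)
x(-382)/(-378644) - 29601/J(N(-1)) = (-382)**2/(-378644) - 29601*(-1/(-523 - 1)) = 145924*(-1/378644) - 29601/((-1*(-524))) = -36481/94661 - 29601/524 = -2821176305/49602364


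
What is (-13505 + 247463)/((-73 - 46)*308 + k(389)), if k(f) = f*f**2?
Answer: 233958/58827217 ≈ 0.0039770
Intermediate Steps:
k(f) = f**3
(-13505 + 247463)/((-73 - 46)*308 + k(389)) = (-13505 + 247463)/((-73 - 46)*308 + 389**3) = 233958/(-119*308 + 58863869) = 233958/(-36652 + 58863869) = 233958/58827217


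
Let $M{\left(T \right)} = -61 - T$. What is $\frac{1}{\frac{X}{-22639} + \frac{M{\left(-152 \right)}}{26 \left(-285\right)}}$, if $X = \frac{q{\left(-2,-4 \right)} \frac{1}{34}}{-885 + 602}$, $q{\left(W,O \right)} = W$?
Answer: $- \frac{62082250530}{762414173} \approx -81.428$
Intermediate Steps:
$X = \frac{1}{4811}$ ($X = \frac{\left(-2\right) \frac{1}{34}}{-885 + 602} = \frac{\left(-2\right) \frac{1}{34}}{-283} = \left(- \frac{1}{283}\right) \left(- \frac{1}{17}\right) = \frac{1}{4811} \approx 0.00020786$)
$\frac{1}{\frac{X}{-22639} + \frac{M{\left(-152 \right)}}{26 \left(-285\right)}} = \frac{1}{\frac{1}{4811 \left(-22639\right)} + \frac{-61 - -152}{26 \left(-285\right)}} = \frac{1}{\frac{1}{4811} \left(- \frac{1}{22639}\right) + \frac{-61 + 152}{-7410}} = \frac{1}{- \frac{1}{108916229} + 91 \left(- \frac{1}{7410}\right)} = \frac{1}{- \frac{1}{108916229} - \frac{7}{570}} = \frac{1}{- \frac{762414173}{62082250530}} = - \frac{62082250530}{762414173}$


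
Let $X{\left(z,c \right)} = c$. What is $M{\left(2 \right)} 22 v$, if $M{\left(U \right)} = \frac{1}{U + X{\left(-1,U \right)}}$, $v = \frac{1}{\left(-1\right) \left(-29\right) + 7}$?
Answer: $\frac{11}{72} \approx 0.15278$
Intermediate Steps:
$v = \frac{1}{36}$ ($v = \frac{1}{29 + 7} = \frac{1}{36} \approx 0.027778$)
$M{\left(U \right)} = \frac{1}{2 U}$ ($M{\left(U \right)} = \frac{1}{U + U} = \frac{1}{2 U}$)
$M{\left(2 \right)} 22 v = \frac{1}{2 \cdot 2} \cdot 22 \cdot \frac{1}{36} = \frac{1}{2} \cdot \frac{1}{2} \cdot 22 \cdot \frac{1}{36} = \frac{1}{4} \cdot 22 \cdot \frac{1}{36} = \frac{11}{2} \cdot \frac{1}{36} = \frac{11}{72}$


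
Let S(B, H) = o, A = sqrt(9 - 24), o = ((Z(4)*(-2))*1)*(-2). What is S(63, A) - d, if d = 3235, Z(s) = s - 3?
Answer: -3231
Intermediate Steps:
Z(s) = -3 + s
o = 4 (o = (((-3 + 4)*(-2))*1)*(-2) = ((1*(-2))*1)*(-2) = -2*1*(-2) = -2*(-2) = 4)
A = I*sqrt(15) (A = sqrt(-15) = I*sqrt(15) ≈ 3.873*I)
S(B, H) = 4
S(63, A) - d = 4 - 1*3235 = 4 - 3235 = -3231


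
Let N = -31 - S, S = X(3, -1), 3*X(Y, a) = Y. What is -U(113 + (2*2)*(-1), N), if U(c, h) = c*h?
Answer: 3488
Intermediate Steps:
X(Y, a) = Y/3
S = 1 (S = (⅓)*3 = 1)
N = -32 (N = -31 - 1*1 = -31 - 1 = -32)
-U(113 + (2*2)*(-1), N) = -(113 + (2*2)*(-1))*(-32) = -(113 + 4*(-1))*(-32) = -(113 - 4)*(-32) = -109*(-32) = -1*(-3488) = 3488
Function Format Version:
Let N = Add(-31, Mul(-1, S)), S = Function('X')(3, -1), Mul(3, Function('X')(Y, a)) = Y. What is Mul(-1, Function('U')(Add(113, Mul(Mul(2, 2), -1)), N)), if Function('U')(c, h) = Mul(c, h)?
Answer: 3488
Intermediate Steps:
Function('X')(Y, a) = Mul(Rational(1, 3), Y)
S = 1 (S = Mul(Rational(1, 3), 3) = 1)
N = -32 (N = Add(-31, Mul(-1, 1)) = Add(-31, -1) = -32)
Mul(-1, Function('U')(Add(113, Mul(Mul(2, 2), -1)), N)) = Mul(-1, Mul(Add(113, Mul(Mul(2, 2), -1)), -32)) = Mul(-1, Mul(Add(113, Mul(4, -1)), -32)) = Mul(-1, Mul(Add(113, -4), -32)) = Mul(-1, Mul(109, -32)) = Mul(-1, -3488) = 3488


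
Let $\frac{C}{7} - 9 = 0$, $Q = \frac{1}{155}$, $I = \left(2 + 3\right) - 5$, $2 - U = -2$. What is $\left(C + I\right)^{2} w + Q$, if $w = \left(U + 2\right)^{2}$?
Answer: $\frac{22147021}{155} \approx 1.4288 \cdot 10^{5}$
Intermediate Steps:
$U = 4$ ($U = 2 - -2 = 2 + 2 = 4$)
$w = 36$ ($w = \left(4 + 2\right)^{2} = 6^{2} = 36$)
$I = 0$ ($I = 5 - 5 = 0$)
$Q = \frac{1}{155} \approx 0.0064516$
$C = 63$ ($C = 63 + 7 \cdot 0 = 63 + 0 = 63$)
$\left(C + I\right)^{2} w + Q = \left(63 + 0\right)^{2} \cdot 36 + \frac{1}{155} = 63^{2} \cdot 36 + \frac{1}{155} = 3969 \cdot 36 + \frac{1}{155} = 142884 + \frac{1}{155} = \frac{22147021}{155}$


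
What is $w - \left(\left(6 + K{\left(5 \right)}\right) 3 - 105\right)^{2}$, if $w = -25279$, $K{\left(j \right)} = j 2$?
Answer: $-28528$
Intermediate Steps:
$K{\left(j \right)} = 2 j$
$w - \left(\left(6 + K{\left(5 \right)}\right) 3 - 105\right)^{2} = -25279 - \left(\left(6 + 2 \cdot 5\right) 3 - 105\right)^{2} = -25279 - \left(\left(6 + 10\right) 3 - 105\right)^{2} = -25279 - \left(16 \cdot 3 - 105\right)^{2} = -25279 - \left(48 - 105\right)^{2} = -25279 - \left(-57\right)^{2} = -25279 - 3249 = -28528$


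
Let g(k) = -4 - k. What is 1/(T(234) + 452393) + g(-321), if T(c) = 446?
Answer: 143549964/452839 ≈ 317.00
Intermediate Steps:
1/(T(234) + 452393) + g(-321) = 1/(446 + 452393) + (-4 - 1*(-321)) = 1/452839 + (-4 + 321) = 1/452839 + 317 = 143549964/452839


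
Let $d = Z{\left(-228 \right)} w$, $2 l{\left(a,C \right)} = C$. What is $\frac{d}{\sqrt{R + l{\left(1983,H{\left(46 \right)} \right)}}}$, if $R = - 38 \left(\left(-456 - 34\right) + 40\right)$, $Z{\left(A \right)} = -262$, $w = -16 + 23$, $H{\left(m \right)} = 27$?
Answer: $- \frac{1834 \sqrt{7606}}{11409} \approx -14.019$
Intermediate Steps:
$l{\left(a,C \right)} = \frac{C}{2}$
$w = 7$
$R = 17100$ ($R = - 38 \left(-490 + 40\right) = \left(-38\right) \left(-450\right) = 17100$)
$d = -1834$ ($d = \left(-262\right) 7 = -1834$)
$\frac{d}{\sqrt{R + l{\left(1983,H{\left(46 \right)} \right)}}} = - \frac{1834}{\sqrt{17100 + \frac{1}{2} \cdot 27}} = - \frac{1834}{\sqrt{17100 + \frac{27}{2}}} = - \frac{1834}{\sqrt{\frac{34227}{2}}} = - \frac{1834}{\frac{3}{2} \sqrt{7606}} = - 1834 \frac{\sqrt{7606}}{11409} = - \frac{1834 \sqrt{7606}}{11409}$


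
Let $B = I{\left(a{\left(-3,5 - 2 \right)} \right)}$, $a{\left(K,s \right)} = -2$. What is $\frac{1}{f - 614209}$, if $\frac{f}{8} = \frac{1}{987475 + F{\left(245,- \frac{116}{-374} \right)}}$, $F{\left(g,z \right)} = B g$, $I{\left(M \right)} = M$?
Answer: $- \frac{986985}{606215069857} \approx -1.6281 \cdot 10^{-6}$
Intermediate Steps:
$B = -2$
$F{\left(g,z \right)} = - 2 g$
$f = \frac{8}{986985}$ ($f = \frac{8}{987475 - 490} = \frac{8}{986985} \approx 8.1055 \cdot 10^{-6}$)
$\frac{1}{f - 614209} = \frac{1}{\frac{8}{986985} - 614209} = \frac{1}{- \frac{606215069857}{986985}} = - \frac{986985}{606215069857}$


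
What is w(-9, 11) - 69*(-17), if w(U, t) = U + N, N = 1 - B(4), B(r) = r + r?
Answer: 1157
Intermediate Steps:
B(r) = 2*r
N = -7 (N = 1 - 2*4 = 1 - 1*8 = 1 - 8 = -7)
w(U, t) = -7 + U (w(U, t) = U - 7 = -7 + U)
w(-9, 11) - 69*(-17) = (-7 - 9) - 69*(-17) = -16 + 1173 = 1157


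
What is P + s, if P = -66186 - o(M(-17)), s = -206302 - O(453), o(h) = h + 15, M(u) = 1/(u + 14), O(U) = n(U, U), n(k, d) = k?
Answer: -818867/3 ≈ -2.7296e+5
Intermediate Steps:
O(U) = U
M(u) = 1/(14 + u)
o(h) = 15 + h
s = -206755 (s = -206302 - 1*453 = -206302 - 453 = -206755)
P = -198602/3 (P = -66186 - (15 + 1/(14 - 17)) = -66186 - (15 + 1/(-3)) = -66186 - (15 - ⅓) = -66186 - 1*44/3 = -66186 - 44/3 = -198602/3 ≈ -66201.)
P + s = -198602/3 - 206755 = -818867/3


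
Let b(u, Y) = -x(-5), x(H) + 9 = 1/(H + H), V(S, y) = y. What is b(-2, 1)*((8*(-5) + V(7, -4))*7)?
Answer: -14014/5 ≈ -2802.8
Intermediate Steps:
x(H) = -9 + 1/(2*H) (x(H) = -9 + 1/(H + H) = -9 + 1/(2*H))
b(u, Y) = 91/10 (b(u, Y) = -(-9 + (½)/(-5)) = -(-9 + (½)*(-⅕)) = -(-9 - ⅒) = -1*(-91/10) = 91/10)
b(-2, 1)*((8*(-5) + V(7, -4))*7) = 91*((8*(-5) - 4)*7)/10 = 91*((-40 - 4)*7)/10 = 91*(-44*7)/10 = (91/10)*(-308) = -14014/5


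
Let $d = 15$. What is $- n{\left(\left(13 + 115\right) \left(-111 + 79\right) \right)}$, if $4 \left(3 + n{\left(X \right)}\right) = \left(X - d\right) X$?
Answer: $-4209661$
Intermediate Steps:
$n{\left(X \right)} = -3 + \frac{X \left(-15 + X\right)}{4}$ ($n{\left(X \right)} = -3 + \frac{\left(X - 15\right) X}{4} = -3 + \frac{\left(-15 + X\right) X}{4} = -3 + \frac{X \left(-15 + X\right)}{4}$)
$- n{\left(\left(13 + 115\right) \left(-111 + 79\right) \right)} = - (-3 - \frac{15 \left(13 + 115\right) \left(-111 + 79\right)}{4} + \frac{\left(\left(13 + 115\right) \left(-111 + 79\right)\right)^{2}}{4}) = - (-3 - \frac{15 \cdot 128 \left(-32\right)}{4} + \frac{\left(128 \left(-32\right)\right)^{2}}{4}) = - (-3 - -15360 + \frac{\left(-4096\right)^{2}}{4}) = - (-3 + 15360 + \frac{1}{4} \cdot 16777216) = - (-3 + 15360 + 4194304) = \left(-1\right) 4209661 = -4209661$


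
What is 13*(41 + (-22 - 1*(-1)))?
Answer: 260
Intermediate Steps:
13*(41 + (-22 - 1*(-1))) = 13*(41 + (-22 + 1)) = 13*(41 - 21) = 13*20 = 260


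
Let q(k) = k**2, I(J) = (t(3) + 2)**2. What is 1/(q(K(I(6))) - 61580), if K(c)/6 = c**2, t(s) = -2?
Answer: -1/61580 ≈ -1.6239e-5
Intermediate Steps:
I(J) = 0 (I(J) = (-2 + 2)**2 = 0**2 = 0)
K(c) = 6*c**2
1/(q(K(I(6))) - 61580) = 1/((6*0**2)**2 - 61580) = 1/((6*0)**2 - 61580) = 1/(0**2 - 61580) = 1/(0 - 61580) = 1/(-61580) = -1/61580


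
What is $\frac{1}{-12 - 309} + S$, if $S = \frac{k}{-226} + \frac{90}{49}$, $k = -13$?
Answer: $\frac{6722543}{3554754} \approx 1.8911$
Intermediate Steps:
$S = \frac{20977}{11074}$ ($S = - \frac{13}{-226} + \frac{90}{49} = \left(-13\right) \left(- \frac{1}{226}\right) + 90 \cdot \frac{1}{49} = \frac{13}{226} + \frac{90}{49} = \frac{20977}{11074} \approx 1.8943$)
$\frac{1}{-12 - 309} + S = \frac{1}{-12 - 309} + \frac{20977}{11074} = \frac{1}{-321} + \frac{20977}{11074} = - \frac{1}{321} + \frac{20977}{11074} = \frac{6722543}{3554754}$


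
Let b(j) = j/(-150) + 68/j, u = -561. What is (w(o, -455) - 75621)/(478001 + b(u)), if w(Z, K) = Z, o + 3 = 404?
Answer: -124113000/788707621 ≈ -0.15736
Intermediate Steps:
o = 401 (o = -3 + 404 = 401)
b(j) = 68/j - j/150 (b(j) = j*(-1/150) + 68/j = -j/150 + 68/j = 68/j - j/150)
(w(o, -455) - 75621)/(478001 + b(u)) = (401 - 75621)/(478001 + (68/(-561) - 1/150*(-561))) = -75220/(478001 + (68*(-1/561) + 187/50)) = -75220/(478001 + (-4/33 + 187/50)) = -75220/(478001 + 5971/1650) = -75220/788707621/1650 = -75220*1650/788707621 = -124113000/788707621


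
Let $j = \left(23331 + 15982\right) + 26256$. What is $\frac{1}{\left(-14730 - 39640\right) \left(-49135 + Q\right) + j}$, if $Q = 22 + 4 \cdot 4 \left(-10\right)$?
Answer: $\frac{1}{2679038579} \approx 3.7327 \cdot 10^{-10}$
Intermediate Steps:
$Q = -138$ ($Q = 22 + 16 \left(-10\right) = 22 - 160 = -138$)
$j = 65569$ ($j = 39313 + 26256 = 65569$)
$\frac{1}{\left(-14730 - 39640\right) \left(-49135 + Q\right) + j} = \frac{1}{\left(-14730 - 39640\right) \left(-49135 - 138\right) + 65569} = \frac{1}{\left(-54370\right) \left(-49273\right) + 65569} = \frac{1}{2678973010 + 65569} = \frac{1}{2679038579}$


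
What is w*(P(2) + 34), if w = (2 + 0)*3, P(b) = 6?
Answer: 240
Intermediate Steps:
w = 6 (w = 2*3 = 6)
w*(P(2) + 34) = 6*(6 + 34) = 6*40 = 240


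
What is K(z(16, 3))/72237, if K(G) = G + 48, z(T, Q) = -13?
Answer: 35/72237 ≈ 0.00048452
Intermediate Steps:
K(G) = 48 + G
K(z(16, 3))/72237 = (48 - 13)/72237 = 35*(1/72237) = 35/72237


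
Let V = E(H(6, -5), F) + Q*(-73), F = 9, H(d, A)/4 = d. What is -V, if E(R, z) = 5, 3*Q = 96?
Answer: 2331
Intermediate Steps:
Q = 32 (Q = (⅓)*96 = 32)
H(d, A) = 4*d
V = -2331 (V = 5 + 32*(-73) = 5 - 2336 = -2331)
-V = -1*(-2331) = 2331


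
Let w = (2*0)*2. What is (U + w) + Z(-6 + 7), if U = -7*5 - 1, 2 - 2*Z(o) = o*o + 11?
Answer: -41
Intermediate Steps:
Z(o) = -9/2 - o²/2 (Z(o) = 1 - (o*o + 11)/2 = 1 - (o² + 11)/2 = 1 - (11 + o²)/2 = 1 + (-11/2 - o²/2) = -9/2 - o²/2)
w = 0 (w = 0*2 = 0)
U = -36 (U = -35 - 1 = -36)
(U + w) + Z(-6 + 7) = (-36 + 0) + (-9/2 - (-6 + 7)²/2) = -36 + (-9/2 - ½*1²) = -36 + (-9/2 - ½*1) = -36 + (-9/2 - ½) = -36 - 5 = -41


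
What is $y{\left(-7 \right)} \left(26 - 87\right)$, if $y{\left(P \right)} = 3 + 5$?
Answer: $-488$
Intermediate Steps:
$y{\left(P \right)} = 8$
$y{\left(-7 \right)} \left(26 - 87\right) = 8 \left(26 - 87\right) = 8 \left(-61\right) = -488$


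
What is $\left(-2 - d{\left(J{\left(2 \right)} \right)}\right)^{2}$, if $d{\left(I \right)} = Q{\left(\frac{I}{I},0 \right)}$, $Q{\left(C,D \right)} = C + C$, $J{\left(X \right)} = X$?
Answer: $16$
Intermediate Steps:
$Q{\left(C,D \right)} = 2 C$
$d{\left(I \right)} = 2$ ($d{\left(I \right)} = 2 \frac{I}{I} = 2 \cdot 1 = 2$)
$\left(-2 - d{\left(J{\left(2 \right)} \right)}\right)^{2} = \left(-2 - 2\right)^{2} = \left(-4\right)^{2} = 16$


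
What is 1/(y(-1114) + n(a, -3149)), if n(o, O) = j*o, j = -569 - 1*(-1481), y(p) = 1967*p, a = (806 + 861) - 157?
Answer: -1/814118 ≈ -1.2283e-6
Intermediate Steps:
a = 1510 (a = 1667 - 157 = 1510)
j = 912 (j = -569 + 1481 = 912)
n(o, O) = 912*o
1/(y(-1114) + n(a, -3149)) = 1/(1967*(-1114) + 912*1510) = 1/(-2191238 + 1377120) = 1/(-814118) = -1/814118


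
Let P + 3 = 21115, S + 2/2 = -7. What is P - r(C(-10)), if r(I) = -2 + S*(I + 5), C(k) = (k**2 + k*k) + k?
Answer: 22674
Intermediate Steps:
C(k) = k + 2*k**2 (C(k) = (k**2 + k**2) + k = 2*k**2 + k = k + 2*k**2)
S = -8 (S = -1 - 7 = -8)
r(I) = -42 - 8*I (r(I) = -2 - 8*(I + 5) = -2 - 8*(5 + I) = -2 + (-40 - 8*I) = -42 - 8*I)
P = 21112 (P = -3 + 21115 = 21112)
P - r(C(-10)) = 21112 - (-42 - (-80)*(1 + 2*(-10))) = 21112 - (-42 - (-80)*(1 - 20)) = 21112 - (-42 - (-80)*(-19)) = 21112 - (-42 - 8*190) = 21112 - (-42 - 1520) = 21112 - 1*(-1562) = 21112 + 1562 = 22674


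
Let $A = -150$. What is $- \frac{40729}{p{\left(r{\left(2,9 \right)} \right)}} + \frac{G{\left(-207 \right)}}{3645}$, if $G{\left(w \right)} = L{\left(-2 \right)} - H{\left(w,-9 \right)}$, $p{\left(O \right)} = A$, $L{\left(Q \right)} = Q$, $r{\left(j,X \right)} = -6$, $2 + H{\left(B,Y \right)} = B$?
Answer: $\frac{1099913}{4050} \approx 271.58$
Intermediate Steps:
$H{\left(B,Y \right)} = -2 + B$
$p{\left(O \right)} = -150$
$G{\left(w \right)} = - w$ ($G{\left(w \right)} = -2 - \left(-2 + w\right) = - w$)
$- \frac{40729}{p{\left(r{\left(2,9 \right)} \right)}} + \frac{G{\left(-207 \right)}}{3645} = - \frac{40729}{-150} + \frac{\left(-1\right) \left(-207\right)}{3645} = \left(-40729\right) \left(- \frac{1}{150}\right) + 207 \cdot \frac{1}{3645} = \frac{40729}{150} + \frac{23}{405} = \frac{1099913}{4050}$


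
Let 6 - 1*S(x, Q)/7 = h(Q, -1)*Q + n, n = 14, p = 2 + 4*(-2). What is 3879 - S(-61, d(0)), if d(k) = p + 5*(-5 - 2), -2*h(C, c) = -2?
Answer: 3648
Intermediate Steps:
h(C, c) = 1 (h(C, c) = -½*(-2) = 1)
p = -6 (p = 2 - 8 = -6)
d(k) = -41 (d(k) = -6 + 5*(-5 - 2) = -6 + 5*(-7) = -6 - 35 = -41)
S(x, Q) = -56 - 7*Q (S(x, Q) = 42 - 7*(1*Q + 14) = 42 - 7*(Q + 14) = 42 - 7*(14 + Q) = 42 + (-98 - 7*Q) = -56 - 7*Q)
3879 - S(-61, d(0)) = 3879 - (-56 - 7*(-41)) = 3879 - (-56 + 287) = 3879 - 1*231 = 3879 - 231 = 3648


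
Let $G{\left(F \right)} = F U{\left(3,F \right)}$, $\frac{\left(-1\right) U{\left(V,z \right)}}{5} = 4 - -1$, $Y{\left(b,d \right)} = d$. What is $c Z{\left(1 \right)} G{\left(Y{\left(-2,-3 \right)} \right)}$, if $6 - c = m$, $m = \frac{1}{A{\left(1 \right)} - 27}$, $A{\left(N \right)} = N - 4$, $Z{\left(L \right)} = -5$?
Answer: $- \frac{4525}{2} \approx -2262.5$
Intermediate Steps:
$U{\left(V,z \right)} = -25$ ($U{\left(V,z \right)} = - 5 \left(4 - -1\right) = - 5 \left(4 + 1\right) = \left(-5\right) 5 = -25$)
$A{\left(N \right)} = -4 + N$ ($A{\left(N \right)} = N - 4 = -4 + N$)
$G{\left(F \right)} = - 25 F$ ($G{\left(F \right)} = F \left(-25\right) = - 25 F$)
$m = - \frac{1}{30}$ ($m = \frac{1}{\left(-4 + 1\right) - 27} = \frac{1}{-3 - 27} = \frac{1}{-30} = - \frac{1}{30} \approx -0.033333$)
$c = \frac{181}{30}$ ($c = 6 - - \frac{1}{30} = 6 + \frac{1}{30} = \frac{181}{30} \approx 6.0333$)
$c Z{\left(1 \right)} G{\left(Y{\left(-2,-3 \right)} \right)} = \frac{181}{30} \left(-5\right) \left(\left(-25\right) \left(-3\right)\right) = \left(- \frac{181}{6}\right) 75 = - \frac{4525}{2}$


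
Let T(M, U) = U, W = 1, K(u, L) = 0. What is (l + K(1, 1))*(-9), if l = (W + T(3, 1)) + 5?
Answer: -63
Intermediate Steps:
l = 7 (l = (1 + 1) + 5 = 2 + 5 = 7)
(l + K(1, 1))*(-9) = (7 + 0)*(-9) = 7*(-9) = -63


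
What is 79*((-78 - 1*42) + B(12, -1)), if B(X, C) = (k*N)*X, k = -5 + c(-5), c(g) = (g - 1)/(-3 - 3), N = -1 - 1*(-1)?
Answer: -9480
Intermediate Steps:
N = 0 (N = -1 + 1 = 0)
c(g) = ⅙ - g/6 (c(g) = (-1 + g)/(-6) = (-1 + g)*(-⅙) = ⅙ - g/6)
k = -4 (k = -5 + (⅙ - ⅙*(-5)) = -5 + (⅙ + ⅚) = -5 + 1 = -4)
B(X, C) = 0 (B(X, C) = (-4*0)*X = 0*X = 0)
79*((-78 - 1*42) + B(12, -1)) = 79*((-78 - 1*42) + 0) = 79*((-78 - 42) + 0) = 79*(-120 + 0) = 79*(-120) = -9480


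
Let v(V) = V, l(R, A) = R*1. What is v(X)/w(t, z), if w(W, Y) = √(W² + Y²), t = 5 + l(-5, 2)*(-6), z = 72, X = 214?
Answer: 214*√6409/6409 ≈ 2.6731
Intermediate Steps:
l(R, A) = R
t = 35 (t = 5 - 5*(-6) = 5 + 30 = 35)
v(X)/w(t, z) = 214/(√(35² + 72²)) = 214/(√(1225 + 5184)) = 214/(√6409) = 214*(√6409/6409) = 214*√6409/6409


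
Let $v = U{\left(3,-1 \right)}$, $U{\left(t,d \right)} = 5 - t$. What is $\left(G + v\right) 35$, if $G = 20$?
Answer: $770$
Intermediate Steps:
$v = 2$ ($v = 5 - 3 = 2$)
$\left(G + v\right) 35 = \left(20 + 2\right) 35 = 22 \cdot 35 = 770$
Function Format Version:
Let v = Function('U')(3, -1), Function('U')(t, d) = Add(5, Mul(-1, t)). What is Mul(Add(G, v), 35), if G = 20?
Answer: 770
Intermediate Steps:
v = 2 (v = Add(5, Mul(-1, 3)) = Add(5, -3) = 2)
Mul(Add(G, v), 35) = Mul(Add(20, 2), 35) = Mul(22, 35) = 770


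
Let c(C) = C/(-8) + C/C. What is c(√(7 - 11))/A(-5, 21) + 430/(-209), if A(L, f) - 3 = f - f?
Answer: -1081/627 - I/12 ≈ -1.7241 - 0.083333*I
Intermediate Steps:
A(L, f) = 3 (A(L, f) = 3 + (f - f) = 3 + 0 = 3)
c(C) = 1 - C/8 (c(C) = C*(-⅛) + 1 = -C/8 + 1 = 1 - C/8)
c(√(7 - 11))/A(-5, 21) + 430/(-209) = (1 - √(7 - 11)/8)/3 + 430/(-209) = (1 - I/4)*(⅓) + 430*(-1/209) = (1 - I/4)*(⅓) - 430/209 = (⅓ - I/12) - 430/209 = -1081/627 - I/12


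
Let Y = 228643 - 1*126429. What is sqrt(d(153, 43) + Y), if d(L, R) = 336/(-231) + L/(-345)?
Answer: 7*sqrt(3338007365)/1265 ≈ 319.71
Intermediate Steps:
Y = 102214 (Y = 228643 - 126429 = 102214)
d(L, R) = -16/11 - L/345 (d(L, R) = 336*(-1/231) + L*(-1/345) = -16/11 - L/345)
sqrt(d(153, 43) + Y) = sqrt((-16/11 - 1/345*153) + 102214) = sqrt((-16/11 - 51/115) + 102214) = sqrt(-2401/1265 + 102214) = sqrt(129298309/1265) = 7*sqrt(3338007365)/1265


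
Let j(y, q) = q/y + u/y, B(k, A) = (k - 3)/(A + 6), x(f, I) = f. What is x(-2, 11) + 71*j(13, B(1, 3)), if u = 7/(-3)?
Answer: -1867/117 ≈ -15.957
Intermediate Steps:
u = -7/3 (u = 7*(-⅓) = -7/3 ≈ -2.3333)
B(k, A) = (-3 + k)/(6 + A)
j(y, q) = -7/(3*y) + q/y (j(y, q) = q/y - 7/(3*y) = -7/(3*y) + q/y)
x(-2, 11) + 71*j(13, B(1, 3)) = -2 + 71*((-7/3 + (-3 + 1)/(6 + 3))/13) = -2 + 71*((-7/3 - 2/9)/13) = -2 + 71*((1/13)*(-23/9)) = -2 + 71*(-23/117) = -2 - 1633/117 = -1867/117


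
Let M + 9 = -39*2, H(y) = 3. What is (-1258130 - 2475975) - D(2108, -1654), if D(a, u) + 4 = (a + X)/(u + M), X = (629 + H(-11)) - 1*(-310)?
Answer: -6501066791/1741 ≈ -3.7341e+6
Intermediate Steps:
X = 942 (X = (629 + 3) - 1*(-310) = 632 + 310 = 942)
M = -87 (M = -9 - 39*2 = -9 - 78 = -87)
D(a, u) = -4 + (942 + a)/(-87 + u) (D(a, u) = -4 + (a + 942)/(u - 87) = -4 + (942 + a)/(-87 + u))
(-1258130 - 2475975) - D(2108, -1654) = (-1258130 - 2475975) - (1290 + 2108 - 4*(-1654))/(-87 - 1654) = -3734105 - (1290 + 2108 + 6616)/(-1741) = -3734105 - (-1)*10014/1741 = -3734105 - 1*(-10014/1741) = -3734105 + 10014/1741 = -6501066791/1741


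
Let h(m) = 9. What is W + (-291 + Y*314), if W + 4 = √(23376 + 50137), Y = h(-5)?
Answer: 2531 + √73513 ≈ 2802.1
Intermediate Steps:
Y = 9
W = -4 + √73513 (W = -4 + √(23376 + 50137) = -4 + √73513 ≈ 267.13)
W + (-291 + Y*314) = (-4 + √73513) + (-291 + 9*314) = (-4 + √73513) + (-291 + 2826) = (-4 + √73513) + 2535 = 2531 + √73513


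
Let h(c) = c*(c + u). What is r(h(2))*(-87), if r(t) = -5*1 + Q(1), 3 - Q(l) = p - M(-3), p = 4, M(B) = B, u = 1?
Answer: 783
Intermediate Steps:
h(c) = c*(1 + c) (h(c) = c*(c + 1) = c*(1 + c))
Q(l) = -4 (Q(l) = 3 - (4 - 1*(-3)) = 3 - (4 + 3) = 3 - 1*7 = 3 - 7 = -4)
r(t) = -9 (r(t) = -5*1 - 4 = -5 - 4 = -9)
r(h(2))*(-87) = -9*(-87) = 783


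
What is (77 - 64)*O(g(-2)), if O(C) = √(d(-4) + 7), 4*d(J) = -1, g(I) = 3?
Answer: 39*√3/2 ≈ 33.775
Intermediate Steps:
d(J) = -¼ (d(J) = (¼)*(-1) = -¼)
O(C) = 3*√3/2 (O(C) = √(-¼ + 7) = √(27/4) = 3*√3/2)
(77 - 64)*O(g(-2)) = (77 - 64)*(3*√3/2) = 13*(3*√3/2) = 39*√3/2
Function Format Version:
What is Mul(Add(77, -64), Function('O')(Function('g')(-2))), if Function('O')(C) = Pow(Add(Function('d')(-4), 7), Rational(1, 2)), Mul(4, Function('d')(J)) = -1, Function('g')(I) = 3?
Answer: Mul(Rational(39, 2), Pow(3, Rational(1, 2))) ≈ 33.775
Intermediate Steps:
Function('d')(J) = Rational(-1, 4) (Function('d')(J) = Mul(Rational(1, 4), -1) = Rational(-1, 4))
Function('O')(C) = Mul(Rational(3, 2), Pow(3, Rational(1, 2))) (Function('O')(C) = Pow(Add(Rational(-1, 4), 7), Rational(1, 2)) = Pow(Rational(27, 4), Rational(1, 2)) = Mul(Rational(3, 2), Pow(3, Rational(1, 2))))
Mul(Add(77, -64), Function('O')(Function('g')(-2))) = Mul(Add(77, -64), Mul(Rational(3, 2), Pow(3, Rational(1, 2)))) = Mul(13, Mul(Rational(3, 2), Pow(3, Rational(1, 2)))) = Mul(Rational(39, 2), Pow(3, Rational(1, 2)))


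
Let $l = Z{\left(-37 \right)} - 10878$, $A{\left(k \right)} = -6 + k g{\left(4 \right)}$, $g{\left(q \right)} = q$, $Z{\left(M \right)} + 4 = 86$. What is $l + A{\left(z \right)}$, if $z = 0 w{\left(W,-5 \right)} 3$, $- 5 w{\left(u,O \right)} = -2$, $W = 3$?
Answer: $-10802$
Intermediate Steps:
$Z{\left(M \right)} = 82$ ($Z{\left(M \right)} = -4 + 86 = 82$)
$w{\left(u,O \right)} = \frac{2}{5}$ ($w{\left(u,O \right)} = \left(- \frac{1}{5}\right) \left(-2\right) = \frac{2}{5}$)
$z = 0$ ($z = 0 \cdot \frac{2}{5} \cdot 3 = 0 \cdot 3 = 0$)
$A{\left(k \right)} = -6 + 4 k$ ($A{\left(k \right)} = -6 + k 4 = -6 + 4 k$)
$l = -10796$ ($l = 82 - 10878 = -10796$)
$l + A{\left(z \right)} = -10796 + \left(-6 + 4 \cdot 0\right) = -10796 + \left(-6 + 0\right) = -10796 - 6 = -10802$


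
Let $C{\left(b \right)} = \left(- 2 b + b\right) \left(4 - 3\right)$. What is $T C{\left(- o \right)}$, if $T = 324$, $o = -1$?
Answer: $-324$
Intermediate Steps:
$C{\left(b \right)} = - b$ ($C{\left(b \right)} = - b 1 = - b$)
$T C{\left(- o \right)} = 324 \left(- \left(-1\right) \left(-1\right)\right) = 324 \left(\left(-1\right) 1\right) = 324 \left(-1\right) = -324$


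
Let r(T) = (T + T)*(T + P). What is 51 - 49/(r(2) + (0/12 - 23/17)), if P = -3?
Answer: 782/13 ≈ 60.154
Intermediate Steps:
r(T) = 2*T*(-3 + T) (r(T) = (T + T)*(T - 3) = (2*T)*(-3 + T) = 2*T*(-3 + T))
51 - 49/(r(2) + (0/12 - 23/17)) = 51 - 49/(2*2*(-3 + 2) + (0/12 - 23/17)) = 51 - 49/(2*2*(-1) + (0*(1/12) - 23*1/17)) = 51 - 49/(-4 + (0 - 23/17)) = 51 - 49/(-4 - 23/17) = 51 - 49/(-91/17) = 51 - 49*(-17/91) = 51 + 119/13 = 782/13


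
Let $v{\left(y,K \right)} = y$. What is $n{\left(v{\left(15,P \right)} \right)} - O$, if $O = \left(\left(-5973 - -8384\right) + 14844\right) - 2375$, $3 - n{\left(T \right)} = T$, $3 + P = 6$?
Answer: $-14892$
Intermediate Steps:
$P = 3$ ($P = -3 + 6 = 3$)
$n{\left(T \right)} = 3 - T$
$O = 14880$ ($O = \left(\left(-5973 + 8384\right) + 14844\right) - 2375 = \left(2411 + 14844\right) - 2375 = 17255 - 2375 = 14880$)
$n{\left(v{\left(15,P \right)} \right)} - O = \left(3 - 15\right) - 14880 = -12 - 14880 = -14892$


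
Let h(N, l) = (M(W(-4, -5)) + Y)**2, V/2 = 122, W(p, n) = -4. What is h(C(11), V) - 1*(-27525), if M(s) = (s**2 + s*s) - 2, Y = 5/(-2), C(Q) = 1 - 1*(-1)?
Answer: 113125/4 ≈ 28281.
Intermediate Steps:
C(Q) = 2 (C(Q) = 1 + 1 = 2)
Y = -5/2 (Y = 5*(-1/2) = -5/2 ≈ -2.5000)
M(s) = -2 + 2*s**2 (M(s) = (s**2 + s**2) - 2 = 2*s**2 - 2 = -2 + 2*s**2)
V = 244 (V = 2*122 = 244)
h(N, l) = 3025/4 (h(N, l) = ((-2 + 2*(-4)**2) - 5/2)**2 = ((-2 + 2*16) - 5/2)**2 = ((-2 + 32) - 5/2)**2 = (30 - 5/2)**2 = (55/2)**2 = 3025/4)
h(C(11), V) - 1*(-27525) = 3025/4 - 1*(-27525) = 3025/4 + 27525 = 113125/4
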